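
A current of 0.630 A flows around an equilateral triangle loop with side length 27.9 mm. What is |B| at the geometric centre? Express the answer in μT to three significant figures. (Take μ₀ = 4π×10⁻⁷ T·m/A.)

B ≈ 40.6 μT

Each side is a finite straight segment at perpendicular distance d = a/(2 tan(π/3)) = 0.008054 m from the centre, with end-angles ±π/3.
One side contributes B₁ = (μ₀I/4πd)·2 sin(π/3) = 1.35×10⁻⁵ T.
All 3 sides add in the same direction: B = 3 × 1.35×10⁻⁵ = 4.06×10⁻⁵ T.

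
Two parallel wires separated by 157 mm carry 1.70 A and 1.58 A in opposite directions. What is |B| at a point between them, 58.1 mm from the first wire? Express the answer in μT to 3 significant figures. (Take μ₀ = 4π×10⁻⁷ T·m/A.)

Each long wire gives B = μ₀I/(2πd). Distances are d₁ = 0.0581 m and d₂ = 0.0989 m.
B₁ = 5.85×10⁻⁶ T, B₂ = 3.20×10⁻⁶ T.
Between antiparallel currents both contributions point the same way, so they add. B = B₁ + B₂ = 5.85×10⁻⁶ + 3.20×10⁻⁶ = 9.05×10⁻⁶ T.

B ≈ 9.05 μT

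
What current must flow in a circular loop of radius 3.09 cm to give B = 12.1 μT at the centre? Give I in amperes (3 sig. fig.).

I ≈ 0.595 A

At the centre of a circular loop B = μ₀I/(2R), so I = 2RB/μ₀.
With R = 0.0309 m, I = 2 × 0.0309 × 1.21×10⁻⁵ / (4π×10⁻⁷) = 0.595 A.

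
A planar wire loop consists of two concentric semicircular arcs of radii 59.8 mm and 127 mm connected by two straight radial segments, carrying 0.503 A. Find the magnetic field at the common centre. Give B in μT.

The radial connectors point toward the centre, so dl × r̂ = 0 and they contribute nothing.
Each semicircle gives μ₀I/(4R): inner arc 2.64×10⁻⁶ T, outer arc 1.24×10⁻⁶ T.
The two arcs carry current in opposite angular senses, so their fields oppose: B = |2.64×10⁻⁶ − 1.24×10⁻⁶| = 1.40×10⁻⁶ T.

B ≈ 1.40 μT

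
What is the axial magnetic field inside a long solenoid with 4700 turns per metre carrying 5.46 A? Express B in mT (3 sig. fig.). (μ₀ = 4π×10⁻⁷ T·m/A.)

B ≈ 32.2 mT

Inside a long solenoid, B = μ₀nI with n = 4700 turns/m.
B = 4π×10⁻⁷ × 4700 × 5.46 = 3.22×10⁻² T.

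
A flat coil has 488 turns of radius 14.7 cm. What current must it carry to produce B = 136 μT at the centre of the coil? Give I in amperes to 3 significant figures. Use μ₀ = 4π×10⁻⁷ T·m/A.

For an N-turn coil, B = Nμ₀I/(2R) with R = 0.147 m, so I = 2RB/(Nμ₀) = 2 × 0.147 × 1.36×10⁻⁴ / (488 × 4π×10⁻⁷) = 6.52×10⁻² A.

I ≈ 0.0652 A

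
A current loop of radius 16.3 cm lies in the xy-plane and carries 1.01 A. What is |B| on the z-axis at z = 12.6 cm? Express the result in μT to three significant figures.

B ≈ 1.93 μT

On the axis of a circular loop, B = μ₀IR² / [2(R²+z²)^(3/2)].
R² + z² = (0.163)² + (0.126)² = 0.04245 m², and (R²+z²)^(3/2) = 8.74×10⁻³ m³.
B = (4π×10⁻⁷ × 1.01 × 0.02657) / (2 × 8.74×10⁻³) = 1.93×10⁻⁶ T.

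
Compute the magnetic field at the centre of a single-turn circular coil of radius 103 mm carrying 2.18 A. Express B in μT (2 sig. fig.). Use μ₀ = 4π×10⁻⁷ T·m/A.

B ≈ 13 μT

At the centre of a circular loop the Biot–Savart law gives B = μ₀I/(2R).
B = (4π×10⁻⁷ × 2.18) / (2 × 0.103) = 1.33×10⁻⁵ T.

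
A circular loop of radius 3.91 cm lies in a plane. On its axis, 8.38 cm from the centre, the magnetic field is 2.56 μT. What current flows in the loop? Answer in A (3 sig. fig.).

On the axis of a loop, B = μ₀IR²/[2(R²+z²)^(3/2)], so I = 2B(R²+z²)^(3/2)/(μ₀R²).
R² + z² = 0.001529 + 0.007022 = 0.008551 m²; raised to 3/2 gives 7.91×10⁻⁴ m³.
I = 2 × 2.56×10⁻⁶ × 7.91×10⁻⁴ / (1.26×10⁻⁶ × 0.001529) = 2.11 A.

I ≈ 2.11 A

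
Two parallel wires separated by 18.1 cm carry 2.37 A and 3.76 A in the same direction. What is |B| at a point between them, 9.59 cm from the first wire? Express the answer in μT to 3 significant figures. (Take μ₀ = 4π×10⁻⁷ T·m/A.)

B ≈ 3.89 μT

Each long wire gives B = μ₀I/(2πd). Distances are d₁ = 0.0959 m and d₂ = 0.0851 m.
B₁ = 4.94×10⁻⁶ T, B₂ = 8.84×10⁻⁶ T.
Between parallel currents the two contributions point in opposite directions, so they subtract. B = |B₁ − B₂| = |4.94×10⁻⁶ − 8.84×10⁻⁶| = 3.89×10⁻⁶ T.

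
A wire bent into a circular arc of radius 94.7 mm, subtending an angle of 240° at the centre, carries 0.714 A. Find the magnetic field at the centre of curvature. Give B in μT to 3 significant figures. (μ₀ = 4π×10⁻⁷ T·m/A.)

The Biot–Savart field of a circular arc at its centre is B = μ₀Iφ/(4πR), with φ = 4.189 rad.
B = (4π×10⁻⁷ × 0.714 × 4.189) / (4π × 0.0947) = 3.16×10⁻⁶ T.

B ≈ 3.16 μT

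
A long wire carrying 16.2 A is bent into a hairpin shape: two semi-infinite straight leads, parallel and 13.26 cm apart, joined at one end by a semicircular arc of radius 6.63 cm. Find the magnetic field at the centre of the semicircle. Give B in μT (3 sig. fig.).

The semicircular arc contributes B_arc = μ₀I·π/(4πR) = μ₀I/(4R) = 7.68×10⁻⁵ T.
Each semi-infinite lead is at perpendicular distance R = 0.0663 m from the centre, with the perpendicular foot at its near end, so it contributes μ₀I/(4πR); both point the same way, together 4.89×10⁻⁵ T.
Arc and leads all point the same direction: B = 7.68×10⁻⁵ + 4.89×10⁻⁵ = 1.26×10⁻⁴ T.

B ≈ 126 μT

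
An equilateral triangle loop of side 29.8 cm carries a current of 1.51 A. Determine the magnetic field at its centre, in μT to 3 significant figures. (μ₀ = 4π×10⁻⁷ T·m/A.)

B ≈ 9.12 μT

Each side is a finite straight segment at perpendicular distance d = a/(2 tan(π/3)) = 0.08603 m from the centre, with end-angles ±π/3.
One side contributes B₁ = (μ₀I/4πd)·2 sin(π/3) = 3.04×10⁻⁶ T.
All 3 sides add in the same direction: B = 3 × 3.04×10⁻⁶ = 9.12×10⁻⁶ T.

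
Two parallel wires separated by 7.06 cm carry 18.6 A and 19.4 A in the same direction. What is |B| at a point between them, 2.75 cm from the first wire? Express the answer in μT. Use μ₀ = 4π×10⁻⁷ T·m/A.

B ≈ 45.2 μT

Each long wire gives B = μ₀I/(2πd). Distances are d₁ = 0.0275 m and d₂ = 0.0431 m.
B₁ = 1.35×10⁻⁴ T, B₂ = 9.00×10⁻⁵ T.
Between parallel currents the two contributions point in opposite directions, so they subtract. B = |B₁ − B₂| = |1.35×10⁻⁴ − 9.00×10⁻⁵| = 4.52×10⁻⁵ T.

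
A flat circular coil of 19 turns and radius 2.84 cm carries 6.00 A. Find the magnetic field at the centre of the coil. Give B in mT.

B ≈ 2.52 mT

For an N-turn flat coil, B = Nμ₀I/(2R) with R = 0.0284 m.
B = 19 × 1.33×10⁻⁴ T = 2.52×10⁻³ T.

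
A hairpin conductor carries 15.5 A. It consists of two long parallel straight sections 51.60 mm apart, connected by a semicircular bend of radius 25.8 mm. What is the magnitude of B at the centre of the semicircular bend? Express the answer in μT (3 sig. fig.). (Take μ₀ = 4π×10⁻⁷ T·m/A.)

The semicircular arc contributes B_arc = μ₀I·π/(4πR) = μ₀I/(4R) = 1.89×10⁻⁴ T.
Each semi-infinite lead is at perpendicular distance R = 0.0258 m from the centre, with the perpendicular foot at its near end, so it contributes μ₀I/(4πR); both point the same way, together 1.20×10⁻⁴ T.
Arc and leads all point the same direction: B = 1.89×10⁻⁴ + 1.20×10⁻⁴ = 3.09×10⁻⁴ T.

B ≈ 309 μT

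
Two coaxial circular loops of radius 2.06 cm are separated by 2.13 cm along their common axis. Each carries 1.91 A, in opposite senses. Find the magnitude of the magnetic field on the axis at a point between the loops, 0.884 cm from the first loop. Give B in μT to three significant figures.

Each loop contributes B = μ₀IR²/[2(R²+z²)^(3/2)] on the axis, with z measured from that loop.
Loop 1 (z = 0.00884 m): B₁ = 4.52×10⁻⁵ T. Loop 2 (z = 0.01246 m): B₂ = 3.65×10⁻⁵ T.
The fields oppose: B = |B₁ − B₂| = 8.71×10⁻⁶ T.

B ≈ 8.71 μT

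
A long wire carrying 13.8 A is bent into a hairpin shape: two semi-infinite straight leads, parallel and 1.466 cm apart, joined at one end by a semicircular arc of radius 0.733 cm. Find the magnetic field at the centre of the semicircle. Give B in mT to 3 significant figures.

B ≈ 0.968 mT

The semicircular arc contributes B_arc = μ₀I·π/(4πR) = μ₀I/(4R) = 5.91×10⁻⁴ T.
Each semi-infinite lead is at perpendicular distance R = 0.00733 m from the centre, with the perpendicular foot at its near end, so it contributes μ₀I/(4πR); both point the same way, together 3.77×10⁻⁴ T.
Arc and leads all point the same direction: B = 5.91×10⁻⁴ + 3.77×10⁻⁴ = 9.68×10⁻⁴ T.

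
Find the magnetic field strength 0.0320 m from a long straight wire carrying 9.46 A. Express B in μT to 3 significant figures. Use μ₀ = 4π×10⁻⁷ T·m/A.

B ≈ 59.1 μT

For an infinitely long straight wire, B = μ₀I/(2πd).
B = (4π×10⁻⁷ × 9.46) / (2π × 0.032) = 5.91×10⁻⁵ T.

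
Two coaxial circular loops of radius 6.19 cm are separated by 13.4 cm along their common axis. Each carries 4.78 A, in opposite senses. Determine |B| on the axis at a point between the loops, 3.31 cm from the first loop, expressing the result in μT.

Each loop contributes B = μ₀IR²/[2(R²+z²)^(3/2)] on the axis, with z measured from that loop.
Loop 1 (z = 0.0331 m): B₁ = 3.33×10⁻⁵ T. Loop 2 (z = 0.1009 m): B₂ = 6.94×10⁻⁶ T.
The fields oppose: B = |B₁ − B₂| = 2.63×10⁻⁵ T.

B ≈ 26.3 μT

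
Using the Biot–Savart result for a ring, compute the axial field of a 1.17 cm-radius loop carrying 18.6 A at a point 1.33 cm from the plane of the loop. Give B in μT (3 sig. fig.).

On the axis of a circular loop, B = μ₀IR² / [2(R²+z²)^(3/2)].
R² + z² = (0.0117)² + (0.0133)² = 0.0003138 m², and (R²+z²)^(3/2) = 5.56×10⁻⁶ m³.
B = (4π×10⁻⁷ × 18.6 × 0.0001369) / (2 × 5.56×10⁻⁶) = 2.88×10⁻⁴ T.

B ≈ 288 μT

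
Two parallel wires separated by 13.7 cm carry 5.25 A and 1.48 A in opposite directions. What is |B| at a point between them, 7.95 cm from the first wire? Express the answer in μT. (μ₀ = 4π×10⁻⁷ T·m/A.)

Each long wire gives B = μ₀I/(2πd). Distances are d₁ = 0.0795 m and d₂ = 0.0575 m.
B₁ = 1.32×10⁻⁵ T, B₂ = 5.15×10⁻⁶ T.
Between antiparallel currents both contributions point the same way, so they add. B = B₁ + B₂ = 1.32×10⁻⁵ + 5.15×10⁻⁶ = 1.84×10⁻⁵ T.

B ≈ 18.4 μT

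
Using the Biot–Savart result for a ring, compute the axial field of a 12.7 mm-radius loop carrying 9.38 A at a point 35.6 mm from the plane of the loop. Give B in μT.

On the axis of a circular loop, B = μ₀IR² / [2(R²+z²)^(3/2)].
R² + z² = (0.0127)² + (0.0356)² = 0.001429 m², and (R²+z²)^(3/2) = 5.40×10⁻⁵ m³.
B = (4π×10⁻⁷ × 9.38 × 0.0001613) / (2 × 5.40×10⁻⁵) = 1.76×10⁻⁵ T.

B ≈ 17.6 μT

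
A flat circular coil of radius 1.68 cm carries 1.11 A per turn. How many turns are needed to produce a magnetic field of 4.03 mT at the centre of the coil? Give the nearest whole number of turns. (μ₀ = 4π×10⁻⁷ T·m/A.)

N = 97

For an N-turn coil, B = Nμ₀I/(2R). A single turn gives B₁ = 4.15×10⁻⁵ T with R = 0.0168 m.
N = B/B₁ = 4.03×10⁻³ / 4.15×10⁻⁵ = 97.08.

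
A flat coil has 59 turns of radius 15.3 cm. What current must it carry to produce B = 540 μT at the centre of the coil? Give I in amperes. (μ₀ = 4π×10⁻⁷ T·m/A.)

For an N-turn coil, B = Nμ₀I/(2R) with R = 0.153 m, so I = 2RB/(Nμ₀) = 2 × 0.153 × 5.40×10⁻⁴ / (59 × 4π×10⁻⁷) = 2.23 A.

I ≈ 2.23 A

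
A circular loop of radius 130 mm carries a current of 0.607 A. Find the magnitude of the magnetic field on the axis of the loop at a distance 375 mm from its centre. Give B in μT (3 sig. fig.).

On the axis of a circular loop, B = μ₀IR² / [2(R²+z²)^(3/2)].
R² + z² = (0.13)² + (0.375)² = 0.1575 m², and (R²+z²)^(3/2) = 6.25×10⁻² m³.
B = (4π×10⁻⁷ × 0.607 × 0.0169) / (2 × 6.25×10⁻²) = 1.03×10⁻⁷ T.

B ≈ 0.103 μT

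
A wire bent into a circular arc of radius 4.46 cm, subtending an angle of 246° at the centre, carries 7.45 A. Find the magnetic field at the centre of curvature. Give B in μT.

The Biot–Savart field of a circular arc at its centre is B = μ₀Iφ/(4πR), with φ = 4.294 rad.
B = (4π×10⁻⁷ × 7.45 × 4.294) / (4π × 0.0446) = 7.17×10⁻⁵ T.

B ≈ 71.7 μT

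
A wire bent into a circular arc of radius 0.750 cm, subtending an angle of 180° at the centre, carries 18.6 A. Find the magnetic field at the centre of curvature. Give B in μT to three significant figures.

B ≈ 779 μT

The Biot–Savart field of a circular arc at its centre is B = μ₀Iφ/(4πR), with φ = 3.142 rad.
B = (4π×10⁻⁷ × 18.6 × 3.142) / (4π × 0.0075) = 7.79×10⁻⁴ T.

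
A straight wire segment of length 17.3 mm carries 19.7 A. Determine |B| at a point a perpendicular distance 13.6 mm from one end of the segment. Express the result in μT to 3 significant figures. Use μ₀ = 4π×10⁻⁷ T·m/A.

B ≈ 114 μT

For a finite straight segment, B = (μ₀I/4πd)(sinθ₁ + sinθ₂), where θ₁, θ₂ are the angles from the perpendicular to each end.
The perpendicular foot is at one end, so the two end-offsets along the wire are 0 and L = 0.0173 m.
sinθ₁ = 0/√(0²+0.0136²) = 0.0000; sinθ₂ = 0.0173/√(0.0173²+0.0136²) = 0.7862.
B = (4π×10⁻⁷ × 19.7) / (4π × 0.0136) × (0.0000 + 0.7862) = 1.14×10⁻⁴ T.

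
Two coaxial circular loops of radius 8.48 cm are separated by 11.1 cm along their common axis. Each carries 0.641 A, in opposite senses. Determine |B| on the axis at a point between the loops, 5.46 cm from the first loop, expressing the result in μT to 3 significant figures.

B ≈ 0.0812 μT

Each loop contributes B = μ₀IR²/[2(R²+z²)^(3/2)] on the axis, with z measured from that loop.
Loop 1 (z = 0.0546 m): B₁ = 2.82×10⁻⁶ T. Loop 2 (z = 0.0564 m): B₂ = 2.74×10⁻⁶ T.
The fields oppose: B = |B₁ − B₂| = 8.12×10⁻⁸ T.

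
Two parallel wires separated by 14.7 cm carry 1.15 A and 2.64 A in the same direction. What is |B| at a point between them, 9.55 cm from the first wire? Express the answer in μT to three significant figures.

Each long wire gives B = μ₀I/(2πd). Distances are d₁ = 0.0955 m and d₂ = 0.0515 m.
B₁ = 2.41×10⁻⁶ T, B₂ = 1.03×10⁻⁵ T.
Between parallel currents the two contributions point in opposite directions, so they subtract. B = |B₁ − B₂| = |2.41×10⁻⁶ − 1.03×10⁻⁵| = 7.84×10⁻⁶ T.

B ≈ 7.84 μT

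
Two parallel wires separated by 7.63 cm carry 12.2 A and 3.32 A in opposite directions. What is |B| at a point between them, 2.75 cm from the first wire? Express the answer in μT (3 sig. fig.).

Each long wire gives B = μ₀I/(2πd). Distances are d₁ = 0.0275 m and d₂ = 0.0488 m.
B₁ = 8.87×10⁻⁵ T, B₂ = 1.36×10⁻⁵ T.
Between antiparallel currents both contributions point the same way, so they add. B = B₁ + B₂ = 8.87×10⁻⁵ + 1.36×10⁻⁵ = 1.02×10⁻⁴ T.

B ≈ 102 μT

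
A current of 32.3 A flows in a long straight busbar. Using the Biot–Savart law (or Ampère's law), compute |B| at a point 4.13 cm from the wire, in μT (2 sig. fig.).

For an infinitely long straight wire, B = μ₀I/(2πd).
B = (4π×10⁻⁷ × 32.3) / (2π × 0.0413) = 1.56×10⁻⁴ T.

B ≈ 160 μT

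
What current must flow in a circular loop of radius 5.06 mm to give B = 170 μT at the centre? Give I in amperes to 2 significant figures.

I ≈ 1.4 A

At the centre of a circular loop B = μ₀I/(2R), so I = 2RB/μ₀.
With R = 0.00506 m, I = 2 × 0.00506 × 1.70×10⁻⁴ / (4π×10⁻⁷) = 1.37 A.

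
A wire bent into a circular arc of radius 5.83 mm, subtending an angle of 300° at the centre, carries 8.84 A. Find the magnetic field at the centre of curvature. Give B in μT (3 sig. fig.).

B ≈ 794 μT

The Biot–Savart field of a circular arc at its centre is B = μ₀Iφ/(4πR), with φ = 5.236 rad.
B = (4π×10⁻⁷ × 8.84 × 5.236) / (4π × 0.00583) = 7.94×10⁻⁴ T.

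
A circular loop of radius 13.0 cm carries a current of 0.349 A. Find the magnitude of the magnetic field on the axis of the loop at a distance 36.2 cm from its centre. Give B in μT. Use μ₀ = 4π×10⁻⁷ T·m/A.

B ≈ 0.0651 μT

On the axis of a circular loop, B = μ₀IR² / [2(R²+z²)^(3/2)].
R² + z² = (0.13)² + (0.362)² = 0.1479 m², and (R²+z²)^(3/2) = 5.69×10⁻² m³.
B = (4π×10⁻⁷ × 0.349 × 0.0169) / (2 × 5.69×10⁻²) = 6.51×10⁻⁸ T.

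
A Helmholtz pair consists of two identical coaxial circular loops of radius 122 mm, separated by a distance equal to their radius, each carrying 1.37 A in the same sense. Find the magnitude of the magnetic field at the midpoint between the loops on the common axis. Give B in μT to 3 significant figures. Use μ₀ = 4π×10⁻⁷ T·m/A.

B ≈ 10.1 μT

Each loop contributes B = μ₀IR²/[2(R²+z²)^(3/2)] on the axis, with z measured from that loop.
Loop 1 (z = 0.061 m): B₁ = 5.05×10⁻⁶ T. Loop 2 (z = 0.061 m): B₂ = 5.05×10⁻⁶ T.
The fields add: B = B₁ + B₂ = 1.01×10⁻⁵ T.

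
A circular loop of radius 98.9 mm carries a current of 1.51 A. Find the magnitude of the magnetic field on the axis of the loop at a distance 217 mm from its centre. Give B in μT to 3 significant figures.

On the axis of a circular loop, B = μ₀IR² / [2(R²+z²)^(3/2)].
R² + z² = (0.0989)² + (0.217)² = 0.05687 m², and (R²+z²)^(3/2) = 1.36×10⁻² m³.
B = (4π×10⁻⁷ × 1.51 × 0.009781) / (2 × 1.36×10⁻²) = 6.84×10⁻⁷ T.

B ≈ 0.684 μT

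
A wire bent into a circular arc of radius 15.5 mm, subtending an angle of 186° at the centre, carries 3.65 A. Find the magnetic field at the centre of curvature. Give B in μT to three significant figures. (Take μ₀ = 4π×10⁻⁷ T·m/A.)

The Biot–Savart field of a circular arc at its centre is B = μ₀Iφ/(4πR), with φ = 3.246 rad.
B = (4π×10⁻⁷ × 3.65 × 3.246) / (4π × 0.0155) = 7.64×10⁻⁵ T.

B ≈ 76.4 μT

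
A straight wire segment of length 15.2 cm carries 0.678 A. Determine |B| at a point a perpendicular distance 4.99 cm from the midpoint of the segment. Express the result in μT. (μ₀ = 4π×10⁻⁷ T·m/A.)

B ≈ 2.27 μT

For a finite straight segment, B = (μ₀I/4πd)(sinθ₁ + sinθ₂), where θ₁, θ₂ are the angles from the perpendicular to each end.
The perpendicular from the point meets the wire at its midpoint, so each end is L/2 = 0.076 m away along the wire.
sinθ₁ = 0.076/√(0.076²+0.0499²) = 0.8359; sinθ₂ = 0.076/√(0.076²+0.0499²) = 0.8359.
B = (4π×10⁻⁷ × 0.678) / (4π × 0.0499) × (0.8359 + 0.8359) = 2.27×10⁻⁶ T.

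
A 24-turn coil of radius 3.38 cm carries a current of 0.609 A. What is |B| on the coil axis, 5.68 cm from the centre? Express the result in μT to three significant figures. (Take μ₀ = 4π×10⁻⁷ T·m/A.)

B ≈ 36.3 μT

For an N-turn flat coil, B = Nμ₀IR²/[2(R²+z²)^(3/2)] with R = 0.0338 m, z = 0.0568 m.
B = 24 × 1.51×10⁻⁶ T = 3.63×10⁻⁵ T.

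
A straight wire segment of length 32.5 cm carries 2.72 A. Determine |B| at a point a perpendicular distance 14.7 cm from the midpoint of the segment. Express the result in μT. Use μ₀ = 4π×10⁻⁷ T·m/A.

B ≈ 2.74 μT

For a finite straight segment, B = (μ₀I/4πd)(sinθ₁ + sinθ₂), where θ₁, θ₂ are the angles from the perpendicular to each end.
The perpendicular from the point meets the wire at its midpoint, so each end is L/2 = 0.1625 m away along the wire.
sinθ₁ = 0.1625/√(0.1625²+0.147²) = 0.7416; sinθ₂ = 0.1625/√(0.1625²+0.147²) = 0.7416.
B = (4π×10⁻⁷ × 2.72) / (4π × 0.147) × (0.7416 + 0.7416) = 2.74×10⁻⁶ T.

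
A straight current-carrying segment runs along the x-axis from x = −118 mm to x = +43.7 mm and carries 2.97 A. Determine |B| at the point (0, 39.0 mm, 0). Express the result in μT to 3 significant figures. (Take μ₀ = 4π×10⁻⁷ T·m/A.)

B ≈ 12.9 μT

For a finite straight segment, B = (μ₀I/4πd)(sinθ₁ + sinθ₂), where θ₁, θ₂ are the angles from the perpendicular to each end.
The perpendicular distance is d = 0.039 m; the end-offsets along the wire are a = 0.118 m and b = 0.0437 m.
sinθ₁ = 0.118/√(0.118²+0.039²) = 0.9495; sinθ₂ = 0.0437/√(0.0437²+0.039²) = 0.7461.
B = (4π×10⁻⁷ × 2.97) / (4π × 0.039) × (0.9495 + 0.7461) = 1.29×10⁻⁵ T.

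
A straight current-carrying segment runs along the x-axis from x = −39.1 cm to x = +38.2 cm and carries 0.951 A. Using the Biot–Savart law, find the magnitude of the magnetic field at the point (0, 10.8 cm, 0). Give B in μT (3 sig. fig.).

For a finite straight segment, B = (μ₀I/4πd)(sinθ₁ + sinθ₂), where θ₁, θ₂ are the angles from the perpendicular to each end.
The perpendicular distance is d = 0.108 m; the end-offsets along the wire are a = 0.391 m and b = 0.382 m.
sinθ₁ = 0.391/√(0.391²+0.108²) = 0.9639; sinθ₂ = 0.382/√(0.382²+0.108²) = 0.9623.
B = (4π×10⁻⁷ × 0.951) / (4π × 0.108) × (0.9639 + 0.9623) = 1.70×10⁻⁶ T.

B ≈ 1.70 μT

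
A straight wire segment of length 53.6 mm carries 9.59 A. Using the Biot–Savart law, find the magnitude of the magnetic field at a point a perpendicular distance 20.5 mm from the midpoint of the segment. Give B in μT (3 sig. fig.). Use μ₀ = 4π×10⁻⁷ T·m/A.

For a finite straight segment, B = (μ₀I/4πd)(sinθ₁ + sinθ₂), where θ₁, θ₂ are the angles from the perpendicular to each end.
The perpendicular from the point meets the wire at its midpoint, so each end is L/2 = 0.0268 m away along the wire.
sinθ₁ = 0.0268/√(0.0268²+0.0205²) = 0.7943; sinθ₂ = 0.0268/√(0.0268²+0.0205²) = 0.7943.
B = (4π×10⁻⁷ × 9.59) / (4π × 0.0205) × (0.7943 + 0.7943) = 7.43×10⁻⁵ T.

B ≈ 74.3 μT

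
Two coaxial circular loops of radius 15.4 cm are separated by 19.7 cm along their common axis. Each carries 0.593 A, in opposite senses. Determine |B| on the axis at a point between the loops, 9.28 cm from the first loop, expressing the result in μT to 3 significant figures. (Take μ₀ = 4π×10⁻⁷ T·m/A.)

B ≈ 0.146 μT

Each loop contributes B = μ₀IR²/[2(R²+z²)^(3/2)] on the axis, with z measured from that loop.
Loop 1 (z = 0.0928 m): B₁ = 1.52×10⁻⁶ T. Loop 2 (z = 0.1042 m): B₂ = 1.37×10⁻⁶ T.
The fields oppose: B = |B₁ − B₂| = 1.46×10⁻⁷ T.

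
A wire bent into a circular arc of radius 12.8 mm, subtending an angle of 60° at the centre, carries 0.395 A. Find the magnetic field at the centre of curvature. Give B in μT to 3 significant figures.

B ≈ 3.23 μT

The Biot–Savart field of a circular arc at its centre is B = μ₀Iφ/(4πR), with φ = 1.047 rad.
B = (4π×10⁻⁷ × 0.395 × 1.047) / (4π × 0.0128) = 3.23×10⁻⁶ T.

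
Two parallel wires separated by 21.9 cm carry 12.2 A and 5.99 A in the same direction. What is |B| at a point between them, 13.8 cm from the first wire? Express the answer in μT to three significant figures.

Each long wire gives B = μ₀I/(2πd). Distances are d₁ = 0.138 m and d₂ = 0.081 m.
B₁ = 1.77×10⁻⁵ T, B₂ = 1.48×10⁻⁵ T.
Between parallel currents the two contributions point in opposite directions, so they subtract. B = |B₁ − B₂| = |1.77×10⁻⁵ − 1.48×10⁻⁵| = 2.89×10⁻⁶ T.

B ≈ 2.89 μT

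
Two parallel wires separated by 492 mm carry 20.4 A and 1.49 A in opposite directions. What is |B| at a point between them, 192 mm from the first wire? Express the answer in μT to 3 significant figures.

Each long wire gives B = μ₀I/(2πd). Distances are d₁ = 0.192 m and d₂ = 0.3 m.
B₁ = 2.12×10⁻⁵ T, B₂ = 9.93×10⁻⁷ T.
Between antiparallel currents both contributions point the same way, so they add. B = B₁ + B₂ = 2.12×10⁻⁵ + 9.93×10⁻⁷ = 2.22×10⁻⁵ T.

B ≈ 22.2 μT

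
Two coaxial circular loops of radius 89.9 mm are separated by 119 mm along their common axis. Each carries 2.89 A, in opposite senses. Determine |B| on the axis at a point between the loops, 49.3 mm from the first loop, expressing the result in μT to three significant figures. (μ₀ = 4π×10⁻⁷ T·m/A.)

B ≈ 3.65 μT

Each loop contributes B = μ₀IR²/[2(R²+z²)^(3/2)] on the axis, with z measured from that loop.
Loop 1 (z = 0.0493 m): B₁ = 1.36×10⁻⁵ T. Loop 2 (z = 0.0697 m): B₂ = 9.97×10⁻⁶ T.
The fields oppose: B = |B₁ − B₂| = 3.65×10⁻⁶ T.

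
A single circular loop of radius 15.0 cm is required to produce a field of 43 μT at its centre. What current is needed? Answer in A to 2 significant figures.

I ≈ 10 A

At the centre of a circular loop B = μ₀I/(2R), so I = 2RB/μ₀.
With R = 0.15 m, I = 2 × 0.15 × 4.30×10⁻⁵ / (4π×10⁻⁷) = 10.3 A.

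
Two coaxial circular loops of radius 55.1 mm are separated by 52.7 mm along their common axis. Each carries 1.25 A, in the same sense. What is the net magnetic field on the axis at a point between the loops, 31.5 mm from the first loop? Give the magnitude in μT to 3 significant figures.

Each loop contributes B = μ₀IR²/[2(R²+z²)^(3/2)] on the axis, with z measured from that loop.
Loop 1 (z = 0.0315 m): B₁ = 9.33×10⁻⁶ T. Loop 2 (z = 0.0212 m): B₂ = 1.16×10⁻⁵ T.
The fields add: B = B₁ + B₂ = 2.09×10⁻⁵ T.

B ≈ 20.9 μT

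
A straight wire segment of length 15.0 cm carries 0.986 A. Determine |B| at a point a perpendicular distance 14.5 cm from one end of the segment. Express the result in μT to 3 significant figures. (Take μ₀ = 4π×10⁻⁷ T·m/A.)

B ≈ 0.489 μT

For a finite straight segment, B = (μ₀I/4πd)(sinθ₁ + sinθ₂), where θ₁, θ₂ are the angles from the perpendicular to each end.
The perpendicular foot is at one end, so the two end-offsets along the wire are 0 and L = 0.15 m.
sinθ₁ = 0/√(0²+0.145²) = 0.0000; sinθ₂ = 0.15/√(0.15²+0.145²) = 0.7190.
B = (4π×10⁻⁷ × 0.986) / (4π × 0.145) × (0.0000 + 0.7190) = 4.89×10⁻⁷ T.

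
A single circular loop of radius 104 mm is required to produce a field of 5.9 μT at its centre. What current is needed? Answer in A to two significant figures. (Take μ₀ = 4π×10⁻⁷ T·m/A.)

I ≈ 0.98 A

At the centre of a circular loop B = μ₀I/(2R), so I = 2RB/μ₀.
With R = 0.104 m, I = 2 × 0.104 × 5.90×10⁻⁶ / (4π×10⁻⁷) = 0.977 A.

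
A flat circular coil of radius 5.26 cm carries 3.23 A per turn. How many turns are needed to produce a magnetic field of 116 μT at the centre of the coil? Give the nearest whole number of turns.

N = 3

For an N-turn coil, B = Nμ₀I/(2R). A single turn gives B₁ = 3.86×10⁻⁵ T with R = 0.0526 m.
N = B/B₁ = 1.16×10⁻⁴ / 3.86×10⁻⁵ = 3.01.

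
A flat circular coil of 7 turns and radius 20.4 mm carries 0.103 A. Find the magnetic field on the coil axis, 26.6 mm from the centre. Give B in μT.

For an N-turn flat coil, B = Nμ₀IR²/[2(R²+z²)^(3/2)] with R = 0.0204 m, z = 0.0266 m.
B = 7 × 7.15×10⁻⁷ T = 5.00×10⁻⁶ T.

B ≈ 5.00 μT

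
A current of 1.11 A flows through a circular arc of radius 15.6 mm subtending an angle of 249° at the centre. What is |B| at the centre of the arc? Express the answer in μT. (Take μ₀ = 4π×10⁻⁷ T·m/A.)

The Biot–Savart field of a circular arc at its centre is B = μ₀Iφ/(4πR), with φ = 4.346 rad.
B = (4π×10⁻⁷ × 1.11 × 4.346) / (4π × 0.0156) = 3.09×10⁻⁵ T.

B ≈ 30.9 μT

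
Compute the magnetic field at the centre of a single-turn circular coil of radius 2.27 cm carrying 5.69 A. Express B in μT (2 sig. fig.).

At the centre of a circular loop the Biot–Savart law gives B = μ₀I/(2R).
B = (4π×10⁻⁷ × 5.69) / (2 × 0.0227) = 1.57×10⁻⁴ T.

B ≈ 160 μT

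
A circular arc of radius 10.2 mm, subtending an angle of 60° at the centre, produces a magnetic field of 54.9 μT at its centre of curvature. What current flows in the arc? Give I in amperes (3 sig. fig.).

I ≈ 5.35 A

For a circular arc, B = μ₀Iφ/(4πR) with φ in radians; here φ = 1.047 rad.
So I = 4πRB/(μ₀φ) = 4π × 0.0102 × 5.49×10⁻⁵ / (4π×10⁻⁷ × 1.047) = 5.35 A.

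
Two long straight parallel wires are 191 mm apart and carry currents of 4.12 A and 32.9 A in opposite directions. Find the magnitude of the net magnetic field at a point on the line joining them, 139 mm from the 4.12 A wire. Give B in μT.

B ≈ 132 μT

Each long wire gives B = μ₀I/(2πd). Distances are d₁ = 0.139 m and d₂ = 0.052 m.
B₁ = 5.93×10⁻⁶ T, B₂ = 1.27×10⁻⁴ T.
Between antiparallel currents both contributions point the same way, so they add. B = B₁ + B₂ = 5.93×10⁻⁶ + 1.27×10⁻⁴ = 1.32×10⁻⁴ T.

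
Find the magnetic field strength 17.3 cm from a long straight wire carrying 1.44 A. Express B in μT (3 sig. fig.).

For an infinitely long straight wire, B = μ₀I/(2πd).
B = (4π×10⁻⁷ × 1.44) / (2π × 0.173) = 1.66×10⁻⁶ T.

B ≈ 1.66 μT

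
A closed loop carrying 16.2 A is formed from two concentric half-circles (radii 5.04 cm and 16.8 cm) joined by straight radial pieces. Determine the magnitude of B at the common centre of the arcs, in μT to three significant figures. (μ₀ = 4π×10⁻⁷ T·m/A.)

B ≈ 70.7 μT

The radial connectors point toward the centre, so dl × r̂ = 0 and they contribute nothing.
Each semicircle gives μ₀I/(4R): inner arc 1.01×10⁻⁴ T, outer arc 3.03×10⁻⁵ T.
The two arcs carry current in opposite angular senses, so their fields oppose: B = |1.01×10⁻⁴ − 3.03×10⁻⁵| = 7.07×10⁻⁵ T.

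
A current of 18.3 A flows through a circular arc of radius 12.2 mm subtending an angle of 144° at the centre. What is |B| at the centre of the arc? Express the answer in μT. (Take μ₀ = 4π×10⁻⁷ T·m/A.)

B ≈ 377 μT

The Biot–Savart field of a circular arc at its centre is B = μ₀Iφ/(4πR), with φ = 2.513 rad.
B = (4π×10⁻⁷ × 18.3 × 2.513) / (4π × 0.0122) = 3.77×10⁻⁴ T.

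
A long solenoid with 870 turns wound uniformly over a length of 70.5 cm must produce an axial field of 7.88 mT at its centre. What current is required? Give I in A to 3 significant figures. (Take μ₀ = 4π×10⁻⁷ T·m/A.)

Inside a long solenoid B = μ₀nI with n = 1234 m⁻¹, so I = B/(μ₀n).
I = 7.88×10⁻³ / (4π×10⁻⁷ × 1234) = 5.08 A.

I ≈ 5.08 A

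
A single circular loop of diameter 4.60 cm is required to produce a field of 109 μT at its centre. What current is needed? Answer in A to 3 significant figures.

At the centre of a circular loop B = μ₀I/(2R), so I = 2RB/μ₀.
With R = 0.023 m, I = 2 × 0.023 × 1.09×10⁻⁴ / (4π×10⁻⁷) = 3.99 A.

I ≈ 3.99 A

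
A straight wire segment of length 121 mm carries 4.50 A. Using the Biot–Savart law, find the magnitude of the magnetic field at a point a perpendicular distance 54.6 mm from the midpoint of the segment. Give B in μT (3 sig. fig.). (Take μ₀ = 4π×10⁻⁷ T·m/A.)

For a finite straight segment, B = (μ₀I/4πd)(sinθ₁ + sinθ₂), where θ₁, θ₂ are the angles from the perpendicular to each end.
The perpendicular from the point meets the wire at its midpoint, so each end is L/2 = 0.0605 m away along the wire.
sinθ₁ = 0.0605/√(0.0605²+0.0546²) = 0.7424; sinθ₂ = 0.0605/√(0.0605²+0.0546²) = 0.7424.
B = (4π×10⁻⁷ × 4.50) / (4π × 0.0546) × (0.7424 + 0.7424) = 1.22×10⁻⁵ T.

B ≈ 12.2 μT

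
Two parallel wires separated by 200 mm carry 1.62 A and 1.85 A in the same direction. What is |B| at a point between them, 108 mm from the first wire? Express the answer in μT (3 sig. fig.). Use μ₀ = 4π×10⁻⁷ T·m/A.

B ≈ 1.02 μT

Each long wire gives B = μ₀I/(2πd). Distances are d₁ = 0.108 m and d₂ = 0.092 m.
B₁ = 3.00×10⁻⁶ T, B₂ = 4.02×10⁻⁶ T.
Between parallel currents the two contributions point in opposite directions, so they subtract. B = |B₁ − B₂| = |3.00×10⁻⁶ − 4.02×10⁻⁶| = 1.02×10⁻⁶ T.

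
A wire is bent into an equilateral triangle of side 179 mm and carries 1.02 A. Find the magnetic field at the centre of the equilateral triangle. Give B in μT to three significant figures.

Each side is a finite straight segment at perpendicular distance d = a/(2 tan(π/3)) = 0.05167 m from the centre, with end-angles ±π/3.
One side contributes B₁ = (μ₀I/4πd)·2 sin(π/3) = 3.42×10⁻⁶ T.
All 3 sides add in the same direction: B = 3 × 3.42×10⁻⁶ = 1.03×10⁻⁵ T.

B ≈ 10.3 μT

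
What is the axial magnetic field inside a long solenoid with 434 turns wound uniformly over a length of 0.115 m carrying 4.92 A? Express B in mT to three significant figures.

B ≈ 23.3 mT

Inside a long solenoid, B = μ₀nI with n = 3774 turns/m.
B = 4π×10⁻⁷ × 3774 × 4.92 = 2.33×10⁻² T.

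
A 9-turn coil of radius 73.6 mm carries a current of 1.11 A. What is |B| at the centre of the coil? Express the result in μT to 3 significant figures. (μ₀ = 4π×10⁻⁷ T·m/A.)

B ≈ 85.3 μT

For an N-turn flat coil, B = Nμ₀I/(2R) with R = 0.0736 m.
B = 9 × 9.48×10⁻⁶ T = 8.53×10⁻⁵ T.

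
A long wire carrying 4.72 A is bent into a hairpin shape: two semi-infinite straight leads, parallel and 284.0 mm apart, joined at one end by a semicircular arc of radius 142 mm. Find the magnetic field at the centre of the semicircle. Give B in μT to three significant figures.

B ≈ 17.1 μT

The semicircular arc contributes B_arc = μ₀I·π/(4πR) = μ₀I/(4R) = 1.04×10⁻⁵ T.
Each semi-infinite lead is at perpendicular distance R = 0.142 m from the centre, with the perpendicular foot at its near end, so it contributes μ₀I/(4πR); both point the same way, together 6.65×10⁻⁶ T.
Arc and leads all point the same direction: B = 1.04×10⁻⁵ + 6.65×10⁻⁶ = 1.71×10⁻⁵ T.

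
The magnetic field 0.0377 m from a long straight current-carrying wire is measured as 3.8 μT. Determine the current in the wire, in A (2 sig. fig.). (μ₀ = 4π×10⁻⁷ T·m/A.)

I ≈ 0.72 A

For a long straight wire B = μ₀I/(2πd), so I = 2πdB/μ₀.
I = 2π × 0.0377 × 3.80×10⁻⁶ / (4π×10⁻⁷) = 0.716 A.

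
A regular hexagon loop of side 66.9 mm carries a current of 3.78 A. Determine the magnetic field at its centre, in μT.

B ≈ 39.1 μT

Each side is a finite straight segment at perpendicular distance d = a/(2 tan(π/6)) = 0.05794 m from the centre, with end-angles ±π/6.
One side contributes B₁ = (μ₀I/4πd)·2 sin(π/6) = 6.52×10⁻⁶ T.
All 6 sides add in the same direction: B = 6 × 6.52×10⁻⁶ = 3.91×10⁻⁵ T.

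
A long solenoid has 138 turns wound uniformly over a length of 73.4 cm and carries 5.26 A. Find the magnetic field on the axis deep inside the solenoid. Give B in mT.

B ≈ 1.24 mT

Inside a long solenoid, B = μ₀nI with n = 188 turns/m.
B = 4π×10⁻⁷ × 188 × 5.26 = 1.24×10⁻³ T.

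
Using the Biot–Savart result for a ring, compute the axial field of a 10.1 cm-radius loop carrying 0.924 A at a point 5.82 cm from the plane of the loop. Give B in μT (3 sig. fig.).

On the axis of a circular loop, B = μ₀IR² / [2(R²+z²)^(3/2)].
R² + z² = (0.101)² + (0.0582)² = 0.01359 m², and (R²+z²)^(3/2) = 1.58×10⁻³ m³.
B = (4π×10⁻⁷ × 0.924 × 0.0102) / (2 × 1.58×10⁻³) = 3.74×10⁻⁶ T.

B ≈ 3.74 μT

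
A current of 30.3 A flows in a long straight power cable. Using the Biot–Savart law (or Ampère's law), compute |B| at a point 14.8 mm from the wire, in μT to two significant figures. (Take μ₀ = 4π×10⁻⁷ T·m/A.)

B ≈ 410 μT

For an infinitely long straight wire, B = μ₀I/(2πd).
B = (4π×10⁻⁷ × 30.3) / (2π × 0.0148) = 4.09×10⁻⁴ T.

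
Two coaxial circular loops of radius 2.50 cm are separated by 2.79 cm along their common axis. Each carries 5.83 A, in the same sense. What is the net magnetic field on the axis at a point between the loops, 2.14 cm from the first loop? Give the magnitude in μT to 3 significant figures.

Each loop contributes B = μ₀IR²/[2(R²+z²)^(3/2)] on the axis, with z measured from that loop.
Loop 1 (z = 0.0214 m): B₁ = 6.42×10⁻⁵ T. Loop 2 (z = 0.0065 m): B₂ = 1.33×10⁻⁴ T.
The fields add: B = B₁ + B₂ = 1.97×10⁻⁴ T.

B ≈ 197 μT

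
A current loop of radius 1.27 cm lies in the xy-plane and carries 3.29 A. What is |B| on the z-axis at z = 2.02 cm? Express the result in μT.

On the axis of a circular loop, B = μ₀IR² / [2(R²+z²)^(3/2)].
R² + z² = (0.0127)² + (0.0202)² = 0.0005693 m², and (R²+z²)^(3/2) = 1.36×10⁻⁵ m³.
B = (4π×10⁻⁷ × 3.29 × 0.0001613) / (2 × 1.36×10⁻⁵) = 2.45×10⁻⁵ T.

B ≈ 24.5 μT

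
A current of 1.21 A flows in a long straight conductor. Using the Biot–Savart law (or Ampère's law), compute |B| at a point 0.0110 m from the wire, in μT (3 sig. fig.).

For an infinitely long straight wire, B = μ₀I/(2πd).
B = (4π×10⁻⁷ × 1.21) / (2π × 0.011) = 2.20×10⁻⁵ T.

B ≈ 22.0 μT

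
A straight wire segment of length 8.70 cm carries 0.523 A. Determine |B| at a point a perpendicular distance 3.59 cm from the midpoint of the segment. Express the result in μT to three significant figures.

B ≈ 2.25 μT

For a finite straight segment, B = (μ₀I/4πd)(sinθ₁ + sinθ₂), where θ₁, θ₂ are the angles from the perpendicular to each end.
The perpendicular from the point meets the wire at its midpoint, so each end is L/2 = 0.0435 m away along the wire.
sinθ₁ = 0.0435/√(0.0435²+0.0359²) = 0.7713; sinθ₂ = 0.0435/√(0.0435²+0.0359²) = 0.7713.
B = (4π×10⁻⁷ × 0.523) / (4π × 0.0359) × (0.7713 + 0.7713) = 2.25×10⁻⁶ T.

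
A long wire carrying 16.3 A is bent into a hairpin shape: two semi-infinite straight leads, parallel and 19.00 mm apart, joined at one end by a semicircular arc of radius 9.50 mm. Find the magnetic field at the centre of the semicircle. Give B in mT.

The semicircular arc contributes B_arc = μ₀I·π/(4πR) = μ₀I/(4R) = 5.39×10⁻⁴ T.
Each semi-infinite lead is at perpendicular distance R = 0.0095 m from the centre, with the perpendicular foot at its near end, so it contributes μ₀I/(4πR); both point the same way, together 3.43×10⁻⁴ T.
Arc and leads all point the same direction: B = 5.39×10⁻⁴ + 3.43×10⁻⁴ = 8.82×10⁻⁴ T.

B ≈ 0.882 mT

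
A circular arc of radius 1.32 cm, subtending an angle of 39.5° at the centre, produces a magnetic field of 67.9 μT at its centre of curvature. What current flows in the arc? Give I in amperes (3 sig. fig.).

I ≈ 13.0 A

For a circular arc, B = μ₀Iφ/(4πR) with φ in radians; here φ = 0.6894 rad.
So I = 4πRB/(μ₀φ) = 4π × 0.0132 × 6.79×10⁻⁵ / (4π×10⁻⁷ × 0.6894) = 13.0 A.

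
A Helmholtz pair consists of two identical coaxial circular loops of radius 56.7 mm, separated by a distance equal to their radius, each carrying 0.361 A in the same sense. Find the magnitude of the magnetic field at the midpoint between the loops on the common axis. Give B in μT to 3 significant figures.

Each loop contributes B = μ₀IR²/[2(R²+z²)^(3/2)] on the axis, with z measured from that loop.
Loop 1 (z = 0.02835 m): B₁ = 2.86×10⁻⁶ T. Loop 2 (z = 0.02835 m): B₂ = 2.86×10⁻⁶ T.
The fields add: B = B₁ + B₂ = 5.72×10⁻⁶ T.

B ≈ 5.72 μT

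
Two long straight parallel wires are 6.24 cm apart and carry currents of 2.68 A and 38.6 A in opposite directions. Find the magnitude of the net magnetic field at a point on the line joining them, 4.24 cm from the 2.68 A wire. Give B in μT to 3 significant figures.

Each long wire gives B = μ₀I/(2πd). Distances are d₁ = 0.0424 m and d₂ = 0.02 m.
B₁ = 1.26×10⁻⁵ T, B₂ = 3.86×10⁻⁴ T.
Between antiparallel currents both contributions point the same way, so they add. B = B₁ + B₂ = 1.26×10⁻⁵ + 3.86×10⁻⁴ = 3.99×10⁻⁴ T.

B ≈ 399 μT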